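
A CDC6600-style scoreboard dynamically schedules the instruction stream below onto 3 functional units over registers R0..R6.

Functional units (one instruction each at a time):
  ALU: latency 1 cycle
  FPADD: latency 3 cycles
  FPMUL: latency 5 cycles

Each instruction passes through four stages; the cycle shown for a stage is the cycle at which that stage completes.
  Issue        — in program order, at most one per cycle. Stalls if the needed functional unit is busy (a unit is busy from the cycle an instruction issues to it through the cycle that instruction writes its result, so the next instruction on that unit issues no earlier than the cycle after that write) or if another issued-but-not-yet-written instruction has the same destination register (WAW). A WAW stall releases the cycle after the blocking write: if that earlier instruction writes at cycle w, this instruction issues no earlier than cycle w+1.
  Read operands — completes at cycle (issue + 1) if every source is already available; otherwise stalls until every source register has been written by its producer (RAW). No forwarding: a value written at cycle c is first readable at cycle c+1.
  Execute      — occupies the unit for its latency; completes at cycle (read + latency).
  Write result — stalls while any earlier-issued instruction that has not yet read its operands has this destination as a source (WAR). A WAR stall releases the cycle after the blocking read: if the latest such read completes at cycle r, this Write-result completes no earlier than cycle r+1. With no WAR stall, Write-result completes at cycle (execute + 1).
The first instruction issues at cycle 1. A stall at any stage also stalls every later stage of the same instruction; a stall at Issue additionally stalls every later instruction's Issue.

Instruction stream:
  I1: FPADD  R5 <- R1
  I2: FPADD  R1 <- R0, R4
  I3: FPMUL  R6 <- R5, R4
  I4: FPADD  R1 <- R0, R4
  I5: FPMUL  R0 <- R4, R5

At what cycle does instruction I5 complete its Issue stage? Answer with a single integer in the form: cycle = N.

[I1] 1/2/5/6
[I2] 7/8/11/12  (struct: FPADD busy until I1 writes@6)
[I3] 8/9/14/15
[I4] 13/14/17/18  (struct: FPADD busy until I2 writes@12)
[I5] 16/17/22/23  (struct: FPMUL busy until I3 writes@15)

cycle = 16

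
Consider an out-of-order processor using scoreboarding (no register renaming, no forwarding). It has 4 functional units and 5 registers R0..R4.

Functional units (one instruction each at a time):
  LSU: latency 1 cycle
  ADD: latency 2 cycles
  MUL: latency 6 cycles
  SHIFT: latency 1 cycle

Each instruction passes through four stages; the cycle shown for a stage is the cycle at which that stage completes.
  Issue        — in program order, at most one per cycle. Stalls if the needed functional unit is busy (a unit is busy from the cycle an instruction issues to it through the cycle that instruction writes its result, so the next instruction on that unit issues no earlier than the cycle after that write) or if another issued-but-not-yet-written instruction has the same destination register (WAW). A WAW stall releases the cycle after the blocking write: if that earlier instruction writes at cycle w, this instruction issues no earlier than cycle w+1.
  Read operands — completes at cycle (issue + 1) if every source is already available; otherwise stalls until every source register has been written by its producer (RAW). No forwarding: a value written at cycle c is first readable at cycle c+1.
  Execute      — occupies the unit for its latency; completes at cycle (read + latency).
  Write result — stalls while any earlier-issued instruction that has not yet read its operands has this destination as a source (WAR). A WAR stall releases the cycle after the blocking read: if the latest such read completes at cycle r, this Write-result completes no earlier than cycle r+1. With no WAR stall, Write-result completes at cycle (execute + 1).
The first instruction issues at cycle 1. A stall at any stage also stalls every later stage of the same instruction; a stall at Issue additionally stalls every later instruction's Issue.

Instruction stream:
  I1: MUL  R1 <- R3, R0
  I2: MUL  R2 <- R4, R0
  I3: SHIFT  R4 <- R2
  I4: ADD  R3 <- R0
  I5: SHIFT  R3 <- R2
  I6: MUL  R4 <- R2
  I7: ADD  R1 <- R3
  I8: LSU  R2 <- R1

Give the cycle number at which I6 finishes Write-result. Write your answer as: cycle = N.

cycle = 31

  I1 | 1 | 2 | 8 | 9
  I2 | 10 | 11 | 17 | 18   struct: MUL busy until I1 writes@9
  I3 | 11 | 19 | 20 | 21   RAW R2: wait I2 write@18
  I4 | 12 | 13 | 15 | 16
  I5 | 22 | 23 | 24 | 25   struct: SHIFT busy until I3 writes@21
  I6 | 23 | 24 | 30 | 31
  I7 | 24 | 26 | 28 | 29   RAW R3: wait I5 write@25
  I8 | 25 | 30 | 31 | 32   RAW R1: wait I7 write@29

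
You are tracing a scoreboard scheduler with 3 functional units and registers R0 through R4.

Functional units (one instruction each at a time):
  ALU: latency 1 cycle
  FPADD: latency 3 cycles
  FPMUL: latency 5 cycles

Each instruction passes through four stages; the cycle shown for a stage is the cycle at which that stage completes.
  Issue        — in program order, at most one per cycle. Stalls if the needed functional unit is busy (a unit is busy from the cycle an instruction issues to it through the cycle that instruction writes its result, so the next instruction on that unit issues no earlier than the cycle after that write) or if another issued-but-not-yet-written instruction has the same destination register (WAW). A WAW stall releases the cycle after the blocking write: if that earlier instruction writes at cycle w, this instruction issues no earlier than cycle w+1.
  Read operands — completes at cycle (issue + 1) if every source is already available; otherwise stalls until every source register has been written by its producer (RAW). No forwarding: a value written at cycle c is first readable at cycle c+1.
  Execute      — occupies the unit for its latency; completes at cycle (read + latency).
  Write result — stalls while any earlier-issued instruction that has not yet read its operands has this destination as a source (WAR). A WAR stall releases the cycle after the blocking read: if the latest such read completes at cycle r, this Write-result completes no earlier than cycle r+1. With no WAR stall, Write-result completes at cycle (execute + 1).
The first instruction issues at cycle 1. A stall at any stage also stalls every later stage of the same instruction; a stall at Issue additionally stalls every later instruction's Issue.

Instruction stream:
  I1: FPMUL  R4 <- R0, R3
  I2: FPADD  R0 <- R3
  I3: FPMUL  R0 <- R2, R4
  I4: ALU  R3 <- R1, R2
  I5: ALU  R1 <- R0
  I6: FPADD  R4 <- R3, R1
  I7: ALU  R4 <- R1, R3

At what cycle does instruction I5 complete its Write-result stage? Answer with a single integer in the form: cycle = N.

cycle = 19

[I1] 1/2/7/8
[I2] 2/3/6/7
[I3] 9/10/15/16  (struct: FPMUL busy until I1 writes@8)
[I4] 10/11/12/13
[I5] 14/17/18/19  (struct: ALU busy until I4 writes@13; RAW R0: wait I3 write@16)
[I6] 15/20/23/24  (RAW R1: wait I5 write@19)
[I7] 25/26/27/28  (WAW R4: wait I6 write@24)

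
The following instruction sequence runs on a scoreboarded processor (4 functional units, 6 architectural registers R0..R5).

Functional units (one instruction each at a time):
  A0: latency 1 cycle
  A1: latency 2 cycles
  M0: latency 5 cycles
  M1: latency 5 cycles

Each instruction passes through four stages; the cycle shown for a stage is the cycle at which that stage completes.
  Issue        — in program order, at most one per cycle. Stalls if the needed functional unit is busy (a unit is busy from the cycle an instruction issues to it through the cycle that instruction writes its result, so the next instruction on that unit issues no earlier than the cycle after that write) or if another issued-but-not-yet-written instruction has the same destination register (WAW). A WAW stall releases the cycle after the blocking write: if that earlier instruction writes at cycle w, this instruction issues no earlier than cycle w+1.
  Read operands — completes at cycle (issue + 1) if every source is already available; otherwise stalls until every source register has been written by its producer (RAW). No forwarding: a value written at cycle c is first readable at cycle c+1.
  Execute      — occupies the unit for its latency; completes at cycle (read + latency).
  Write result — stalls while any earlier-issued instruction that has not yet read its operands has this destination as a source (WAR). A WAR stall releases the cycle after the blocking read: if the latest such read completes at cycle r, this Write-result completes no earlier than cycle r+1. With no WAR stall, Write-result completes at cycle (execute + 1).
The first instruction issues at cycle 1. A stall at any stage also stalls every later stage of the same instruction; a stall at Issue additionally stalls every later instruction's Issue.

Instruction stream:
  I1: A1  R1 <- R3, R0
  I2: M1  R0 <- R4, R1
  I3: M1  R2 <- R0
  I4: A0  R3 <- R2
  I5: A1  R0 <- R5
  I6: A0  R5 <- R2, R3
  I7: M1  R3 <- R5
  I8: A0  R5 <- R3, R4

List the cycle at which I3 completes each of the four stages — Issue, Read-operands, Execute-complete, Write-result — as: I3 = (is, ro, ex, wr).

I3 = (13, 14, 19, 20)

[I1] 1/2/4/5
[I2] 2/6/11/12  (RAW R1: wait I1 write@5)
[I3] 13/14/19/20  (struct: M1 busy until I2 writes@12)
[I4] 14/21/22/23  (RAW R2: wait I3 write@20)
[I5] 15/16/18/19
[I6] 24/25/26/27  (struct: A0 busy until I4 writes@23)
[I7] 25/28/33/34  (RAW R5: wait I6 write@27)
[I8] 28/35/36/37  (struct: A0 busy until I6 writes@27; RAW R3: wait I7 write@34)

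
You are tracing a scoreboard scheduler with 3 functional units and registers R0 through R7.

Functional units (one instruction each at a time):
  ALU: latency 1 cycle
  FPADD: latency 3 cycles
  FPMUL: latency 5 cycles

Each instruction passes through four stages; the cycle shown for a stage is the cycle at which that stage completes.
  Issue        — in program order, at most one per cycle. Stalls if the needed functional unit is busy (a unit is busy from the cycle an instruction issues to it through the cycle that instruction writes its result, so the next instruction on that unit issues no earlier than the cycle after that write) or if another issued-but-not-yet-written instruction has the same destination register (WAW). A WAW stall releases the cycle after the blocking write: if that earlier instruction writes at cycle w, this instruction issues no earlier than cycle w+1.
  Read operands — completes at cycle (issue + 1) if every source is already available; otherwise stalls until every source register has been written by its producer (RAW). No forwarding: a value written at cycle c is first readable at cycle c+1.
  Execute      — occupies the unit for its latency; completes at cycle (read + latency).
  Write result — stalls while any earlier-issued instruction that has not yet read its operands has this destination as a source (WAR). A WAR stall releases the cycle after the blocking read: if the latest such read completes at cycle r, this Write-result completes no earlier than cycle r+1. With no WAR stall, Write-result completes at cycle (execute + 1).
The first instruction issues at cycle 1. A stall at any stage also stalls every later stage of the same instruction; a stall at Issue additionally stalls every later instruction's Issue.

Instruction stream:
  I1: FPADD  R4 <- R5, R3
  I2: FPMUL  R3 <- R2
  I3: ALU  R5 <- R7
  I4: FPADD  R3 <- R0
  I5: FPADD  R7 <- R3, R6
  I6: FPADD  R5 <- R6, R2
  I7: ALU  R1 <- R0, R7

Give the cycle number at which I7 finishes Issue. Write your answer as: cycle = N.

I1 -> (1, 2, 5, 6)
I2 -> (2, 3, 8, 9)
I3 -> (3, 4, 5, 6)
I4 -> (10, 11, 14, 15)  // WAW R3: wait I2 write@9
I5 -> (16, 17, 20, 21)  // struct: FPADD busy until I4 writes@15
I6 -> (22, 23, 26, 27)  // struct: FPADD busy until I5 writes@21
I7 -> (23, 24, 25, 26)

cycle = 23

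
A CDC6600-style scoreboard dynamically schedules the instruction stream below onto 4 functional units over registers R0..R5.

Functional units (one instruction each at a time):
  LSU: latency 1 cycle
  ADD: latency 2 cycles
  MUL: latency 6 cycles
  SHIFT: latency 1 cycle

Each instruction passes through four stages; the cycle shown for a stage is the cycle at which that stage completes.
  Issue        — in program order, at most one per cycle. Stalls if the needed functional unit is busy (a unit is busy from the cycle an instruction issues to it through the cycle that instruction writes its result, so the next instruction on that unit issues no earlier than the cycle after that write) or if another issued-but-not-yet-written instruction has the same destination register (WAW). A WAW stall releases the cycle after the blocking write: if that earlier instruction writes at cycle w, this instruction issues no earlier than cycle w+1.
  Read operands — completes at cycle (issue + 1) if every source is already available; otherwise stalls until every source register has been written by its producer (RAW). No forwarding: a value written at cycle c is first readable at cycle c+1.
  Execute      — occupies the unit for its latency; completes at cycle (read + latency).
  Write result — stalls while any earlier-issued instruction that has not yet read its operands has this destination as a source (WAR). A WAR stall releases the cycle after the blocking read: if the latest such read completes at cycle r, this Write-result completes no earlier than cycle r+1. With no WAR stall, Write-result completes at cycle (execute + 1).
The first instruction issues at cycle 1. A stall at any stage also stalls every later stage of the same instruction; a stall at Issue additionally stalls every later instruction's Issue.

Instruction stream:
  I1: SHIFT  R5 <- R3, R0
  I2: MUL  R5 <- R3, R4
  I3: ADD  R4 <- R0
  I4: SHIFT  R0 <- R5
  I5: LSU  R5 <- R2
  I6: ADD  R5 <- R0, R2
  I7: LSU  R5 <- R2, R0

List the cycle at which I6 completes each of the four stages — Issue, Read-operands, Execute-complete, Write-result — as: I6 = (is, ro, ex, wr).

I6 = (18, 19, 21, 22)

[I1] 1/2/3/4
[I2] 5/6/12/13  (WAW R5: wait I1 write@4)
[I3] 6/7/9/10
[I4] 7/14/15/16  (RAW R5: wait I2 write@13)
[I5] 14/15/16/17  (WAW R5: wait I2 write@13)
[I6] 18/19/21/22  (WAW R5: wait I5 write@17)
[I7] 23/24/25/26  (WAW R5: wait I6 write@22)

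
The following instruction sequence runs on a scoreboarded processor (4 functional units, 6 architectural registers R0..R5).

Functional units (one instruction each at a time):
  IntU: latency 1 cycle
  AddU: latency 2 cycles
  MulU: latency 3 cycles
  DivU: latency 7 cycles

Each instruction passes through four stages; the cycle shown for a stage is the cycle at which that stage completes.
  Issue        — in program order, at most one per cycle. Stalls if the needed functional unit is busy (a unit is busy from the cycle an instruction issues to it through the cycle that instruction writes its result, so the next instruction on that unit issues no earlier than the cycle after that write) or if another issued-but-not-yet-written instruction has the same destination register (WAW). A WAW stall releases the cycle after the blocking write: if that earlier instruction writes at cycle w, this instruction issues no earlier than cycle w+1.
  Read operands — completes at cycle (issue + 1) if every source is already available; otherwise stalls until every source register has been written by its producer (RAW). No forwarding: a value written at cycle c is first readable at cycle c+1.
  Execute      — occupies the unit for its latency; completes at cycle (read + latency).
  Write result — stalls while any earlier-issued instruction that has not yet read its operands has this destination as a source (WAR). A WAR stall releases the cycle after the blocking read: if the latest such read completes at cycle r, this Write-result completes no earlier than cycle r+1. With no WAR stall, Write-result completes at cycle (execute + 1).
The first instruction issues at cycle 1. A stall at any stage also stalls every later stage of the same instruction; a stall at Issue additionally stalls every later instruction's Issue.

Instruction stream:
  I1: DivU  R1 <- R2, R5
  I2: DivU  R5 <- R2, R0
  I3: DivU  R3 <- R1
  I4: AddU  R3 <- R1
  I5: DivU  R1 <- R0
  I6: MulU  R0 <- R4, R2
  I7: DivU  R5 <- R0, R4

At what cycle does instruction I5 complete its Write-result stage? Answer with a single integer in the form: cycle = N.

cycle 1: issue I1 (DivU)
cycle 2: I1 read-ops
cycle 9: I1 finished on DivU
cycle 10: I1→R1
cycle 11: issue I2 (DivU)
cycle 12: I2 read-ops
cycle 19: I2 finished on DivU
cycle 20: I2→R5
cycle 21: issue I3 (DivU)
cycle 22: I3 read-ops
cycle 29: I3 finished on DivU
cycle 30: I3→R3
cycle 31: issue I4 (AddU)
cycle 32: I4 read-ops; issue I5 (DivU)
cycle 33: I5 read-ops; issue I6 (MulU)
cycle 34: I4 finished on AddU; I6 read-ops
cycle 35: I4→R3
cycle 37: I6 finished on MulU
cycle 38: I6→R0
cycle 40: I5 finished on DivU
cycle 41: I5→R1
cycle 42: issue I7 (DivU)
cycle 43: I7 read-ops
cycle 50: I7 finished on DivU
cycle 51: I7→R5

cycle = 41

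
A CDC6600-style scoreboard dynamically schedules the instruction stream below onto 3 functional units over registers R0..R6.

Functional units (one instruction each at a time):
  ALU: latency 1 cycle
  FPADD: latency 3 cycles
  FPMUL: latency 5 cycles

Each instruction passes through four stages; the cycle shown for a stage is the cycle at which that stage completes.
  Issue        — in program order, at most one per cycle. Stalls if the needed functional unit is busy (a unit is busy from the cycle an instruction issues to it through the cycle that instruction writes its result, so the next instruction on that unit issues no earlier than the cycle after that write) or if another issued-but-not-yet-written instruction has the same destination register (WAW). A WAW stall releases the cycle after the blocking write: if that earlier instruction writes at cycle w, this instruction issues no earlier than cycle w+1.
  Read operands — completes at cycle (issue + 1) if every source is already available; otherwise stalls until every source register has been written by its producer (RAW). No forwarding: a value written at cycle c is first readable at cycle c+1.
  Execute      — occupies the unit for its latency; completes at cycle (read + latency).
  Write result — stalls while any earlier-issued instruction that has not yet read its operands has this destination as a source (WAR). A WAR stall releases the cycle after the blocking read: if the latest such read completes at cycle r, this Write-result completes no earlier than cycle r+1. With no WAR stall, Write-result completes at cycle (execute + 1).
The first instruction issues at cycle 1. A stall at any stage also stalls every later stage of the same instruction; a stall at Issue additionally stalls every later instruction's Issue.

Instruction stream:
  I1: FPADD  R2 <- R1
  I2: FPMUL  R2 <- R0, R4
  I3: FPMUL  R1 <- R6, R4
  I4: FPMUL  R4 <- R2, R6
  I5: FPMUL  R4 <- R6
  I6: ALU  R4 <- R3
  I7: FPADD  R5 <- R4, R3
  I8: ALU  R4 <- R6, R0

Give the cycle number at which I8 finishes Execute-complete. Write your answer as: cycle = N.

cycle = 45

cycle 1: I1→FPADD
cycle 2: I1 RO
cycle 5: I1 EX
cycle 6: I1 WR R2
cycle 7: I2→FPMUL
cycle 8: I2 RO
cycle 13: I2 EX
cycle 14: I2 WR R2
cycle 15: I3→FPMUL
cycle 16: I3 RO
cycle 21: I3 EX
cycle 22: I3 WR R1
cycle 23: I4→FPMUL
cycle 24: I4 RO
cycle 29: I4 EX
cycle 30: I4 WR R4
cycle 31: I5→FPMUL
cycle 32: I5 RO
cycle 37: I5 EX
cycle 38: I5 WR R4
cycle 39: I6→ALU
cycle 40: I6 RO · I7→FPADD
cycle 41: I6 EX
cycle 42: I6 WR R4
cycle 43: I7 RO · I8→ALU
cycle 44: I8 RO
cycle 45: I8 EX
cycle 46: I7 EX · I8 WR R4
cycle 47: I7 WR R5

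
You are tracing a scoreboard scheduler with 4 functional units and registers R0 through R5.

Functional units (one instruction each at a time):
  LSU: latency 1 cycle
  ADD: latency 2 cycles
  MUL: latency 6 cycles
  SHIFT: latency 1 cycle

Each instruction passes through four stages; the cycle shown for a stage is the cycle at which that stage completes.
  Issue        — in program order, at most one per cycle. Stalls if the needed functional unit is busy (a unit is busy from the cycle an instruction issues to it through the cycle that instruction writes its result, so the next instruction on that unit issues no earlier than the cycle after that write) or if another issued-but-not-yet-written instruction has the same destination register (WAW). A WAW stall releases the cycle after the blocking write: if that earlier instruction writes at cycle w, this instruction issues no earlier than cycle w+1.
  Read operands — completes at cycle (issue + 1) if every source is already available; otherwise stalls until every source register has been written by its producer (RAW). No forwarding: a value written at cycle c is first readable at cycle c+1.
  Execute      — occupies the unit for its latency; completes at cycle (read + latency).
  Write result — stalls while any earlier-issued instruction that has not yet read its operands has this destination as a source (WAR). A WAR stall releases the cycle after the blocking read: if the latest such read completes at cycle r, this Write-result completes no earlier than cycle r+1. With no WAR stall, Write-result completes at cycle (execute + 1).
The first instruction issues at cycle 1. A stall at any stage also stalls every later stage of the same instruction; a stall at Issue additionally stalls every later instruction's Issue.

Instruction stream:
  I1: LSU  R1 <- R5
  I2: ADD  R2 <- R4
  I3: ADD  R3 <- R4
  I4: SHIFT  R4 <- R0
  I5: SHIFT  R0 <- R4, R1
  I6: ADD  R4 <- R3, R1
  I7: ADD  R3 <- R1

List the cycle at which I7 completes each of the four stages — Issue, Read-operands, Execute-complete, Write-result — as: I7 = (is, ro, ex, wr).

c1: I1 dispatched to LSU
c2: I1 operands ready | I2 dispatched to ADD
c3: I1 complete | I2 operands ready
c4: R1←I1
c5: I2 complete
c6: R2←I2
c7: I3 dispatched to ADD
c8: I3 operands ready | I4 dispatched to SHIFT
c9: I4 operands ready
c10: I3 complete | I4 complete
c11: R3←I3 | R4←I4
c12: I5 dispatched to SHIFT
c13: I5 operands ready | I6 dispatched to ADD
c14: I5 complete | I6 operands ready
c15: R0←I5
c16: I6 complete
c17: R4←I6
c18: I7 dispatched to ADD
c19: I7 operands ready
c21: I7 complete
c22: R3←I7

I7 = (18, 19, 21, 22)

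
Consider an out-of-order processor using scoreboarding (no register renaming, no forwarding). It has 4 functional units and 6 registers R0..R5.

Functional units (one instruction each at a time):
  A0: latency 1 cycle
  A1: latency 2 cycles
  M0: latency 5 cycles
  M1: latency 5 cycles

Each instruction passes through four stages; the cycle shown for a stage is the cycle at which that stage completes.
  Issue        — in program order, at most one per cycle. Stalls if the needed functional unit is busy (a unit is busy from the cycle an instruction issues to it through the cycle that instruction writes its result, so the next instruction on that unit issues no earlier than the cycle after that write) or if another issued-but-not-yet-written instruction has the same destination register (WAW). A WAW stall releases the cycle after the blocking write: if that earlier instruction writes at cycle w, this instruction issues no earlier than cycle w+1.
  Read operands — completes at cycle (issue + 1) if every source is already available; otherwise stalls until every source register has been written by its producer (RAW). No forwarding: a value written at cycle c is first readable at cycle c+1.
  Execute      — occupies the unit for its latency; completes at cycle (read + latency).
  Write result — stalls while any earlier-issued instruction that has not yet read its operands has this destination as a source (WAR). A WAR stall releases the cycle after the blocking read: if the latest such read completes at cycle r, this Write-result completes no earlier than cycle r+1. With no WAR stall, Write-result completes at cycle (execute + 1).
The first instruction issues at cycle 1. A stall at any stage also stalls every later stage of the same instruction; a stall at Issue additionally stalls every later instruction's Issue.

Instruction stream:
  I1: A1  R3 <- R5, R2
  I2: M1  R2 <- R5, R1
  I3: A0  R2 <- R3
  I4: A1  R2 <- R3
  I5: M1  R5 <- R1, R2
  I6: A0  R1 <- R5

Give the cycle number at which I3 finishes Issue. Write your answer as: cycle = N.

cycle = 10

t=1  issue I1 (A1)
t=2  I1 read-ops, issue I2 (M1)
t=3  I2 read-ops
t=4  I1 finished on A1
t=5  I1→R3
t=8  I2 finished on M1
t=9  I2→R2
t=10  issue I3 (A0)
t=11  I3 read-ops
t=12  I3 finished on A0
t=13  I3→R2
t=14  issue I4 (A1)
t=15  I4 read-ops, issue I5 (M1)
t=16  issue I6 (A0)
t=17  I4 finished on A1
t=18  I4→R2
t=19  I5 read-ops
t=24  I5 finished on M1
t=25  I5→R5
t=26  I6 read-ops
t=27  I6 finished on A0
t=28  I6→R1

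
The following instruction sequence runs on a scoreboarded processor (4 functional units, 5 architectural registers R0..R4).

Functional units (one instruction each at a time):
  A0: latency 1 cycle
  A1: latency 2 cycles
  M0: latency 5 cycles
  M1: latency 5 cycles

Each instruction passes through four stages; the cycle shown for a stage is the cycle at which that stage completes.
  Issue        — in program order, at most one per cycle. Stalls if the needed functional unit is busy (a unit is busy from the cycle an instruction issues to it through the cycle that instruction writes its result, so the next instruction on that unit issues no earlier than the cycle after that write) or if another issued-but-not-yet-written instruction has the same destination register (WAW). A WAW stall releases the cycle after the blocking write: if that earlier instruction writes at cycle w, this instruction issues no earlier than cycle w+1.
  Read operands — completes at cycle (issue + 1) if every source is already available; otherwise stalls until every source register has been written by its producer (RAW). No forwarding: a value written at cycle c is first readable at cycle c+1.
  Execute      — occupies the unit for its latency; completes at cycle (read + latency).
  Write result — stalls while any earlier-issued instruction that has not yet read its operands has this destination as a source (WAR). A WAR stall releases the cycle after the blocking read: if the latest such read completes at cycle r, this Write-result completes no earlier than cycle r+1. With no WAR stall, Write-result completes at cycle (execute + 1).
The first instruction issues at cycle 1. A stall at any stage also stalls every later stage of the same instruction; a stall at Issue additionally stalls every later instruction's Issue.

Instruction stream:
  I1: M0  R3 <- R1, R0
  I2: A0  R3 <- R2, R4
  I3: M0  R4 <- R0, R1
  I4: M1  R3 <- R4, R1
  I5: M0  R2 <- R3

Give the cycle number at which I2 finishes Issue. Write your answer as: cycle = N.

cycle = 9

[1] I1 issues→M0
[2] I1 reads
[7] I1 exec-done
[8] I1 writes R3
[9] I2 issues→A0
[10] I2 reads, I3 issues→M0
[11] I2 exec-done, I3 reads
[12] I2 writes R3
[13] I4 issues→M1
[16] I3 exec-done
[17] I3 writes R4
[18] I4 reads, I5 issues→M0
[23] I4 exec-done
[24] I4 writes R3
[25] I5 reads
[30] I5 exec-done
[31] I5 writes R2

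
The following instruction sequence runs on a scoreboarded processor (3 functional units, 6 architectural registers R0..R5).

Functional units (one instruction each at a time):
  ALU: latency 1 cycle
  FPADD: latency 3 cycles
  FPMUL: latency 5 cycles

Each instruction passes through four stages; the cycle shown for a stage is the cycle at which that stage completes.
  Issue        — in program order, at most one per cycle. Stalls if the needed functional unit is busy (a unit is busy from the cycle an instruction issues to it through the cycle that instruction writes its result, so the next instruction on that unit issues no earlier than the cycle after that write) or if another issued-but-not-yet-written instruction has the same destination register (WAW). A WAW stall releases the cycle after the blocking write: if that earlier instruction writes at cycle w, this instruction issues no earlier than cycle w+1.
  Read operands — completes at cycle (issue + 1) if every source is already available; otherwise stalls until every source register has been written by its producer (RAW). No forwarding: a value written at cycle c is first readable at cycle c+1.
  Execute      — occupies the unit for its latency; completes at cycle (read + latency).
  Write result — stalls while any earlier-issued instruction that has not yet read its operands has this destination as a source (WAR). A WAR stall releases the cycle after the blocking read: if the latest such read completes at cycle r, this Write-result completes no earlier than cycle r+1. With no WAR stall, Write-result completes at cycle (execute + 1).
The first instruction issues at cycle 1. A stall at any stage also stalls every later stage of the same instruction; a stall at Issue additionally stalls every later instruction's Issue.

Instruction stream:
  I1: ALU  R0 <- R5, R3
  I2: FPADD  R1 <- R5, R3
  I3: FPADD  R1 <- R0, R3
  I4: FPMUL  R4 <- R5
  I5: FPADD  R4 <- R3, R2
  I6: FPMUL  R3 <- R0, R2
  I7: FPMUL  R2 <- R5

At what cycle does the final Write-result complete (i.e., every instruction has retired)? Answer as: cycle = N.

cycle = 33

[I1] 1/2/3/4
[I2] 2/3/6/7
[I3] 8/9/12/13  (struct: FPADD busy until I2 writes@7)
[I4] 9/10/15/16
[I5] 17/18/21/22  (WAW R4: wait I4 write@16)
[I6] 18/19/24/25
[I7] 26/27/32/33  (struct: FPMUL busy until I6 writes@25)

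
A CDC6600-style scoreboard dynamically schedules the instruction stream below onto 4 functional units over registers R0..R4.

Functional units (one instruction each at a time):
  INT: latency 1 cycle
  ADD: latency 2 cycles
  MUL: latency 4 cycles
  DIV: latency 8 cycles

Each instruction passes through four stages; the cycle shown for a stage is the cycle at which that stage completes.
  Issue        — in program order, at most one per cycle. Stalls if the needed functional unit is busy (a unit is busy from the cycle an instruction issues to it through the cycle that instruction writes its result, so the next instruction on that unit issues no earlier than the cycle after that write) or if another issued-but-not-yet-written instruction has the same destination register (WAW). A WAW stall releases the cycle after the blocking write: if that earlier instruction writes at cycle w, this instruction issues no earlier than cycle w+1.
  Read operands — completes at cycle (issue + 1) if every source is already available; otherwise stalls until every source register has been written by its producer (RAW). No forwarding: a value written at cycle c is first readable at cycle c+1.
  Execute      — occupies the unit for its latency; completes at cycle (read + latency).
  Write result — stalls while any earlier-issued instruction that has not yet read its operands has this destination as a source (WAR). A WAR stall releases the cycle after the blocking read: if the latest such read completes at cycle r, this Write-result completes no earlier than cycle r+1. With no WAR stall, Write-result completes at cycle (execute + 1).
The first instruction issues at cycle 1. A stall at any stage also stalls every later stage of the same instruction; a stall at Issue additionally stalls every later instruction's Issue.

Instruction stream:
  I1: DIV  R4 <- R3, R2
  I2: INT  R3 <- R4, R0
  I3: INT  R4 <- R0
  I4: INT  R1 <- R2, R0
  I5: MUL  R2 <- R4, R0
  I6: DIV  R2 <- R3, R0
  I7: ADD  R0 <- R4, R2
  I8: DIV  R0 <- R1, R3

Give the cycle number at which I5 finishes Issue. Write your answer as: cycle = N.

cycle = 20

I1 -> (1, 2, 10, 11)
I2 -> (2, 12, 13, 14)  // RAW R4: wait I1 write@11
I3 -> (15, 16, 17, 18)  // struct: INT busy until I2 writes@14
I4 -> (19, 20, 21, 22)  // struct: INT busy until I3 writes@18
I5 -> (20, 21, 25, 26)
I6 -> (27, 28, 36, 37)  // WAW R2: wait I5 write@26
I7 -> (28, 38, 40, 41)  // RAW R2: wait I6 write@37
I8 -> (42, 43, 51, 52)  // WAW R0: wait I7 write@41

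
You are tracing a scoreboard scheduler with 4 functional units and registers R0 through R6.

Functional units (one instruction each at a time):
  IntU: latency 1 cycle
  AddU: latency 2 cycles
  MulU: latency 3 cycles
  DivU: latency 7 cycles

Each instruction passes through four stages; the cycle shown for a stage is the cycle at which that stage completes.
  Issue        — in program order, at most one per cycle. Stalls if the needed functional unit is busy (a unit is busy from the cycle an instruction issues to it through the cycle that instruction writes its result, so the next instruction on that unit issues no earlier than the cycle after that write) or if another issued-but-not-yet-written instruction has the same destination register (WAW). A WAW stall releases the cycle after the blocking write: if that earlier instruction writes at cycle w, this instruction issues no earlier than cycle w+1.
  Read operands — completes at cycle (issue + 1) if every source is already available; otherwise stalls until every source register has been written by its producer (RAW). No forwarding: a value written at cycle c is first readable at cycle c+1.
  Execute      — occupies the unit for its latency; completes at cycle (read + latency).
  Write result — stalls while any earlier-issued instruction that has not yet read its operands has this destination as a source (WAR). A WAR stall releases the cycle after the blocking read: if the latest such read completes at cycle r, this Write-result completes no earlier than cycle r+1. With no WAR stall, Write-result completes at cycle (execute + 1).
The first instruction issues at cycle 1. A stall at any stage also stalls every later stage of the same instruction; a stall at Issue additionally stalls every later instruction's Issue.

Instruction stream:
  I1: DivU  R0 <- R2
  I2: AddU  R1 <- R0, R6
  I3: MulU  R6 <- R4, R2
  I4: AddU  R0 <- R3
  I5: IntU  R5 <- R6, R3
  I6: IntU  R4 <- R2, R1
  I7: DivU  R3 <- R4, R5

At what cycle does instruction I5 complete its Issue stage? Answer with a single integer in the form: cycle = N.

cycle = 16

I1  is:1  ro:2  ex:9  wr:10
I2  is:2  ro:11  ex:13  wr:14  — RAW R0: wait I1 write@10
I3  is:3  ro:4  ex:7  wr:12  — WAR R6: wait I2 read@11
I4  is:15  ro:16  ex:18  wr:19  — struct: AddU busy until I2 writes@14
I5  is:16  ro:17  ex:18  wr:19
I6  is:20  ro:21  ex:22  wr:23  — struct: IntU busy until I5 writes@19
I7  is:21  ro:24  ex:31  wr:32  — RAW R4: wait I6 write@23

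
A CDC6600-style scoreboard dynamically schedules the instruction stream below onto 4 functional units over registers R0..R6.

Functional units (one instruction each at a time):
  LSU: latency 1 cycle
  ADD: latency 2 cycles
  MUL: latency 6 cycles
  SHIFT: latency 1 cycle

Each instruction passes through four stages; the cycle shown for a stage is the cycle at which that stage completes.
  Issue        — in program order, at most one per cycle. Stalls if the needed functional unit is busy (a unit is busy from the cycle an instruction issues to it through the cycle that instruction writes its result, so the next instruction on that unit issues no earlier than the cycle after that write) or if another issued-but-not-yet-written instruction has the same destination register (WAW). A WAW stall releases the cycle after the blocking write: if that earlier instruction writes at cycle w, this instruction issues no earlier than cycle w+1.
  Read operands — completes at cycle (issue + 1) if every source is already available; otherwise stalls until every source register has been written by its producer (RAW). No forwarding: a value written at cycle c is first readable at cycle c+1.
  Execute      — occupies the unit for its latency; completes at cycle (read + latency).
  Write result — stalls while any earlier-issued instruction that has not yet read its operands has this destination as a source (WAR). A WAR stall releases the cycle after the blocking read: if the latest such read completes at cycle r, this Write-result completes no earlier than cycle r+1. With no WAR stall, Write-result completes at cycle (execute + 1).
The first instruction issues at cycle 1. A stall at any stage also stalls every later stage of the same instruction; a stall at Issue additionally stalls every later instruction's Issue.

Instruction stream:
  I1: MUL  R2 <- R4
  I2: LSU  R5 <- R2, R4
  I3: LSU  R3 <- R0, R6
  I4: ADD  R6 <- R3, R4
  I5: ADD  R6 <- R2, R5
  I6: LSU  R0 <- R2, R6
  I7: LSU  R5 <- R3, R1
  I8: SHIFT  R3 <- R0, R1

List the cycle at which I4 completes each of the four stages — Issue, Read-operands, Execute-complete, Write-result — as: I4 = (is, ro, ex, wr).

I4 = (14, 17, 19, 20)

cycle 1: I1 issues→MUL
cycle 2: I1 reads · I2 issues→LSU
cycle 8: I1 exec-done
cycle 9: I1 writes R2
cycle 10: I2 reads
cycle 11: I2 exec-done
cycle 12: I2 writes R5
cycle 13: I3 issues→LSU
cycle 14: I3 reads · I4 issues→ADD
cycle 15: I3 exec-done
cycle 16: I3 writes R3
cycle 17: I4 reads
cycle 19: I4 exec-done
cycle 20: I4 writes R6
cycle 21: I5 issues→ADD
cycle 22: I5 reads · I6 issues→LSU
cycle 24: I5 exec-done
cycle 25: I5 writes R6
cycle 26: I6 reads
cycle 27: I6 exec-done
cycle 28: I6 writes R0
cycle 29: I7 issues→LSU
cycle 30: I7 reads · I8 issues→SHIFT
cycle 31: I7 exec-done · I8 reads
cycle 32: I7 writes R5 · I8 exec-done
cycle 33: I8 writes R3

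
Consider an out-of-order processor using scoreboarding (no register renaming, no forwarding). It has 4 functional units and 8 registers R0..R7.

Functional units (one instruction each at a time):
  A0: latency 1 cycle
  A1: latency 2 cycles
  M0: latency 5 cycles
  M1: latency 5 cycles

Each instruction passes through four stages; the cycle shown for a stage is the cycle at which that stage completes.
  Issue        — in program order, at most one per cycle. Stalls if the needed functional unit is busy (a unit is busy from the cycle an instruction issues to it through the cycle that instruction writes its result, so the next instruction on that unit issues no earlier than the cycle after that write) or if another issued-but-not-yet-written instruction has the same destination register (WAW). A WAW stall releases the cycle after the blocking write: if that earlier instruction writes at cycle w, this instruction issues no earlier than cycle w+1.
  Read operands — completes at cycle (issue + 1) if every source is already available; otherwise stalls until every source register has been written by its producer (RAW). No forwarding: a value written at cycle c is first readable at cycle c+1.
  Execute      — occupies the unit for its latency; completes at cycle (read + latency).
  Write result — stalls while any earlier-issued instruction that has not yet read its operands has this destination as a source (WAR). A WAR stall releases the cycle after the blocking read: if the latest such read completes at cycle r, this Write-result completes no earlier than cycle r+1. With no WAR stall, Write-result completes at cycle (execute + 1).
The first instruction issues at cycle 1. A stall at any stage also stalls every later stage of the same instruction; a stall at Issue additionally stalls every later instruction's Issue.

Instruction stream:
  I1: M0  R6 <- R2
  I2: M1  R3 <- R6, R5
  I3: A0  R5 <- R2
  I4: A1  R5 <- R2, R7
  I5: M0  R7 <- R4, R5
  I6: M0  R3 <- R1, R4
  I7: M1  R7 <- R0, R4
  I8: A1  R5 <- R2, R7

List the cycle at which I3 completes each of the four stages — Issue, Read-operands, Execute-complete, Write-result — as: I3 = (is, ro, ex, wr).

I1: IS=1 RO=2 EX=7 WR=8
I2: IS=2 RO=9 EX=14 WR=15  [RAW R6: wait I1 write@8]
I3: IS=3 RO=4 EX=5 WR=10  [WAR R5: wait I2 read@9]
I4: IS=11 RO=12 EX=14 WR=15  [WAW R5: wait I3 write@10]
I5: IS=12 RO=16 EX=21 WR=22  [RAW R5: wait I4 write@15]
I6: IS=23 RO=24 EX=29 WR=30  [struct: M0 busy until I5 writes@22]
I7: IS=24 RO=25 EX=30 WR=31
I8: IS=25 RO=32 EX=34 WR=35  [RAW R7: wait I7 write@31]

I3 = (3, 4, 5, 10)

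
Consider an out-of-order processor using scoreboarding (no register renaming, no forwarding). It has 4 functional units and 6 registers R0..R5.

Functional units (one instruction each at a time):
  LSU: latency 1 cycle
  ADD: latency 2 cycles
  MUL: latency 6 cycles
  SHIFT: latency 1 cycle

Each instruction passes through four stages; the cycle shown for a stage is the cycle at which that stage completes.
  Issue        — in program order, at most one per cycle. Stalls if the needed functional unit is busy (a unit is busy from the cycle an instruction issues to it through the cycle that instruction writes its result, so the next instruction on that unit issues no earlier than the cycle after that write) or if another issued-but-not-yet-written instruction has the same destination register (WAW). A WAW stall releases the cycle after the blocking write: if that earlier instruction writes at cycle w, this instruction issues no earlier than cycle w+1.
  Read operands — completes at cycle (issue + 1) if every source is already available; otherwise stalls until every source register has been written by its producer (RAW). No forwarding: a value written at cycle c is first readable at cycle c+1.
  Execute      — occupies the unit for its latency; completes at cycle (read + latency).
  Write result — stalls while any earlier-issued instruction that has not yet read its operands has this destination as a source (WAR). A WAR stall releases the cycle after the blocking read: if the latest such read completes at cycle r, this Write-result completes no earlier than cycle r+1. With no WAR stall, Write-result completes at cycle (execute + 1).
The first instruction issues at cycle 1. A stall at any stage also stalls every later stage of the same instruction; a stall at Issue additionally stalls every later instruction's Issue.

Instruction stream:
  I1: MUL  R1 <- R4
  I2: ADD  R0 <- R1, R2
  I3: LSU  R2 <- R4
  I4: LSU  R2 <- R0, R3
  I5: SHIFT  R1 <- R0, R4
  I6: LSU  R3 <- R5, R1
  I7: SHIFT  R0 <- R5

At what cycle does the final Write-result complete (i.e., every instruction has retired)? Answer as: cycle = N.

cycle = 21

[I1] 1/2/8/9
[I2] 2/10/12/13  (RAW R1: wait I1 write@9)
[I3] 3/4/5/11  (WAR R2: wait I2 read@10)
[I4] 12/14/15/16  (struct: LSU busy until I3 writes@11; RAW R0: wait I2 write@13)
[I5] 13/14/15/16
[I6] 17/18/19/20  (struct: LSU busy until I4 writes@16)
[I7] 18/19/20/21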